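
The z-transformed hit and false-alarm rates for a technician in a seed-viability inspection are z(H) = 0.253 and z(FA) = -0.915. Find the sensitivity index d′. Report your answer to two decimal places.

d' = z(H) − z(FA) = 0.253 − (-0.915) = 1.168

d′ = 1.17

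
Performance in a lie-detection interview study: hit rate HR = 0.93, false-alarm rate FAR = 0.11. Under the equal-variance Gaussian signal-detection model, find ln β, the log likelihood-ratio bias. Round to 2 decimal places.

Φ⁻¹(0.93) = 1.476, Φ⁻¹(0.11) = -1.227
ln β = −½·[z(H)² − z(FA)²] = −0.5 × (2.179 − 1.506) = -0.3365

ln β = -0.34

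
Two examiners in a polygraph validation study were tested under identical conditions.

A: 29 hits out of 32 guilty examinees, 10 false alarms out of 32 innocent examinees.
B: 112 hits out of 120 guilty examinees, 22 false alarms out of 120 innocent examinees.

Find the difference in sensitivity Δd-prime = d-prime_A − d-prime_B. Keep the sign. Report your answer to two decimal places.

A: z(0.9062) = 1.318, z(0.3125) = -0.489, d' = 1.807
B: z(0.9333) = 1.501, z(0.1833) = -0.903, d' = 2.404
Δd' = d'_A − d'_B = 1.807 − 2.404 = -0.597
B has the higher sensitivity.

Δd-prime = -0.60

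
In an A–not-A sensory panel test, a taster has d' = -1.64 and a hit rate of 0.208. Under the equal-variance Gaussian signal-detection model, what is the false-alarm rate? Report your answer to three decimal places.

false-alarm rate = 0.796

z(hit rate) = z(0.208) = -0.8134
z(FA) = z(H) − d' = -0.8134 − (-1.64) = 0.8266
false-alarm rate = Φ(0.8266) = 0.7958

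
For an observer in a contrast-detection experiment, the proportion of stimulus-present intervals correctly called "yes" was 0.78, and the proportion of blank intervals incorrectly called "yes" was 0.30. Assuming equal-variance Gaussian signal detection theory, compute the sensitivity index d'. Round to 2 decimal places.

d' = 1.30

z(H) = z(0.78) = 0.7722
z(FA) = z(0.30) = -0.5244
d' = z(H) − z(FA) = 0.7722 − (-0.5244) = 1.2966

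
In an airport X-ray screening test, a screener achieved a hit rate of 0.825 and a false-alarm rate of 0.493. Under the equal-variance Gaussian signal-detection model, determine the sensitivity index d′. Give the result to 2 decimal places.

d′ = 0.95

z(0.825) = 0.9346, z(0.493) = -0.0175
d' = z(H) − z(FA) = 0.9346 − (-0.0175) = 0.9521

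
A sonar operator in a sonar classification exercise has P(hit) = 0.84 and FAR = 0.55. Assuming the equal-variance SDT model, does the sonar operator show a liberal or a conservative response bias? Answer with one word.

z(H) = 0.994, z(FA) = 0.126
c = −½·(z(H) + z(FA)) = -0.560
c < 0 → liberal criterion (biased toward responding “yes”).

liberal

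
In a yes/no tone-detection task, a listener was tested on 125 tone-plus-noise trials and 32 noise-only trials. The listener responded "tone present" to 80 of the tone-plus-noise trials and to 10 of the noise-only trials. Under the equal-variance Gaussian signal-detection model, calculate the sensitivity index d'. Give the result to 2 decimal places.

d' = 0.85

H = 80/125 = 0.6400
FA = 10/32 = 0.3125
Φ⁻¹(0.6400) = 0.3585, Φ⁻¹(0.3125) = -0.4888
d' = z(H) − z(FA) = 0.3585 − (-0.4888) = 0.8473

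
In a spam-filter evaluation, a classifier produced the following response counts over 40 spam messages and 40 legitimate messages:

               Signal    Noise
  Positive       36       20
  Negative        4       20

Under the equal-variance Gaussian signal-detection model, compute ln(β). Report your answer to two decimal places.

ln β = -0.82

H = 36/40 = 0.9000
FA = 20/40 = 0.5000
z(0.9000) = 1.282, z(0.5000) = 0.000
ln β = −½·[z(H)² − z(FA)²] = −0.5 × (1.644 − 0.000) = -0.822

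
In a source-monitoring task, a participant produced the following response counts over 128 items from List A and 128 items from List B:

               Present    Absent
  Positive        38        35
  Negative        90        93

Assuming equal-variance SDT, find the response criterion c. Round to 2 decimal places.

c = 0.57

H = 38/128 = 0.2969
FA = 35/128 = 0.2734
z(H) = z(0.2969) = -0.533
z(FA) = z(0.2734) = -0.603
c = −½·[z(H) + z(FA)] = −0.5 × (-0.533 + (-0.603)) = 0.568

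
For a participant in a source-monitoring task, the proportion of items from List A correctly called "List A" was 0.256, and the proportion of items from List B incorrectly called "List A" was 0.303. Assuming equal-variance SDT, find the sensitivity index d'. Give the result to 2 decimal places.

d' = -0.14

z(H) = -0.656
z(FA) = -0.516
d' = z(H) − z(FA) = -0.656 − (-0.516) = -0.140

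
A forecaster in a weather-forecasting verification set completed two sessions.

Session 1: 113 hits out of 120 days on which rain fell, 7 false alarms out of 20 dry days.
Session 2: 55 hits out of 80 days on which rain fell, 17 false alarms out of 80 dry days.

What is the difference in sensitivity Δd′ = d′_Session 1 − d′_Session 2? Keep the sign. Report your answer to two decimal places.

Session 1: z(0.9417) = 1.569, z(0.3500) = -0.385, d' = 1.954
Session 2: z(0.6875) = 0.489, z(0.2125) = -0.798, d' = 1.287
Δd' = d'_Session 1 − d'_Session 2 = 1.954 − 1.287 = 0.667
Session 1 has the higher sensitivity.

Δd′ = 0.67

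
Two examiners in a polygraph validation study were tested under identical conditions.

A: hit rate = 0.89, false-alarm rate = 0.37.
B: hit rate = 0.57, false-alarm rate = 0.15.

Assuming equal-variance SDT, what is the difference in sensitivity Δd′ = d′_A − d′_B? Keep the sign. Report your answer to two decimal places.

A: z(0.89) = 1.227, z(0.37) = -0.332, d' = 1.559
B: z(0.57) = 0.176, z(0.15) = -1.036, d' = 1.212
Δd' = d'_A − d'_B = 1.559 − 1.212 = 0.347
A has the higher sensitivity.

Δd′ = 0.35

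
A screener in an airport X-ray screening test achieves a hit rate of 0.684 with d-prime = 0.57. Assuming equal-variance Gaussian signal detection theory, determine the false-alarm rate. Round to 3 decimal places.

z(hit rate) = z(0.684) = 0.4789
z(FA) = z(H) − d' = 0.4789 − 0.57 = -0.0911
false-alarm rate = Φ(-0.0911) = 0.4637

false-alarm rate = 0.464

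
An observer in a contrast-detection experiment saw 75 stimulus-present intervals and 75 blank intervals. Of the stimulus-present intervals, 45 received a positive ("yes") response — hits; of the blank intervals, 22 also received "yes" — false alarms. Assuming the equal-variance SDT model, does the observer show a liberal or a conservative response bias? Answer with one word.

conservative

z(H) = 0.253, z(FA) = -0.544
c = −½·(z(H) + z(FA)) = 0.1455
c > 0 → conservative criterion (biased toward responding “no”).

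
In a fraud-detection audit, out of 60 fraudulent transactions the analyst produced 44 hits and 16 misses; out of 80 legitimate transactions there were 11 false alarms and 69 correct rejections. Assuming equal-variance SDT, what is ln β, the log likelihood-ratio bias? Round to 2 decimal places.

ln β = 0.40

H = 44/60 = 0.7333
FA = 11/80 = 0.1375
z(0.7333) = 0.623, z(0.1375) = -1.092
ln β = −½·[z(H)² − z(FA)²] = −0.5 × (0.388 − 1.192) = 0.402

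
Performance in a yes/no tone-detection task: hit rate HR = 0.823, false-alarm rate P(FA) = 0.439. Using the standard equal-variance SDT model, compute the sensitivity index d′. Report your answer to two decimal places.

d′ = 1.08

z(H) = z(0.823) = 0.9269
z(FA) = z(0.439) = -0.1535
d' = z(H) − z(FA) = 0.9269 − (-0.1535) = 1.0804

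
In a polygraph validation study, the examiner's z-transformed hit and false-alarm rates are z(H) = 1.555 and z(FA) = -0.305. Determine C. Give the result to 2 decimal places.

C = -0.63

c = −½·[z(H) + z(FA)] = −½·(1.555 + (-0.305)) = -0.625
c < 0: the examiner has a liberal response bias.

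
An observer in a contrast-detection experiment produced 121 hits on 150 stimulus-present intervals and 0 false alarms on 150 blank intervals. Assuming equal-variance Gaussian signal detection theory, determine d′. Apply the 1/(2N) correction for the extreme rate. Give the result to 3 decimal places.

The false-alarm rate is 0/150 = 0, so apply the 1/(2N) correction: FA → 1/(2·150) = 0.00333.
z(H) = z(0.80667) = 0.8657
z(FA) = z(0.00333) = -2.7134
d' = 0.8657 − (-2.7134) = 3.5791

d′ = 3.579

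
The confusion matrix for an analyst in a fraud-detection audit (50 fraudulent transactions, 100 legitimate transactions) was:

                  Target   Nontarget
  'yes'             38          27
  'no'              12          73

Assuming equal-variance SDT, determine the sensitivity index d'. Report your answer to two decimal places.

H = 38/50 = 0.7600
FA = 27/100 = 0.2700
Φ⁻¹(0.7600) = 0.7063, Φ⁻¹(0.2700) = -0.6128
d' = z(H) − z(FA) = 0.7063 − (-0.6128) = 1.3191

d' = 1.32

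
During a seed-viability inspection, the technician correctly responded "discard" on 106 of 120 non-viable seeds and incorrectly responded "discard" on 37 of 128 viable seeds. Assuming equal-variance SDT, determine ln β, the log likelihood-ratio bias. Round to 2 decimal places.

ln β = -0.56

H = 106/120 = 0.8833
FA = 37/128 = 0.2891
z(H) = z(0.8833) = 1.192
z(FA) = z(0.2891) = -0.556
ln β = −½·[z(H)² − z(FA)²] = −0.5 × (1.421 − 0.309) = -0.556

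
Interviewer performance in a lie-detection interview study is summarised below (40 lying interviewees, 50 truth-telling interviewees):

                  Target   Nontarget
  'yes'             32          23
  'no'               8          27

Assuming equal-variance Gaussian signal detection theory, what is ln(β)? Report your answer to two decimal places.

ln β = -0.35

H = 32/40 = 0.8000
FA = 23/50 = 0.4600
z(0.8000) = 0.842, z(0.4600) = -0.100
ln β = −½·[z(H)² − z(FA)²] = −0.5 × (0.709 − 0.010) = -0.3495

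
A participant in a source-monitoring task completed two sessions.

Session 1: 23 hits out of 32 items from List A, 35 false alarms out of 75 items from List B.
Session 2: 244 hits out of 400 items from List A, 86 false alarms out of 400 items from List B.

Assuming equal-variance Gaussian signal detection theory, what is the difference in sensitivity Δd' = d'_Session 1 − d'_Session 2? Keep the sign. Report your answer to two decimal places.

Δd' = -0.41

Session 1: z(0.7188) = 0.579, z(0.4667) = -0.084, d' = 0.663
Session 2: z(0.6100) = 0.279, z(0.2150) = -0.789, d' = 1.068
Δd' = d'_Session 1 − d'_Session 2 = 0.663 − 1.068 = -0.405
Session 2 has the higher sensitivity.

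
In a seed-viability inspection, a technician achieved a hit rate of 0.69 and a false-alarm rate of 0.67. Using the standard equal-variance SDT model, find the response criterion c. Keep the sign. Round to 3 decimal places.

c = -0.468

z(H) = 0.4959
z(FA) = 0.4399
c = −½·[z(H) + z(FA)] = −0.5 × (0.4959 + 0.4399) = -0.4679
c < 0: the technician has a liberal response bias.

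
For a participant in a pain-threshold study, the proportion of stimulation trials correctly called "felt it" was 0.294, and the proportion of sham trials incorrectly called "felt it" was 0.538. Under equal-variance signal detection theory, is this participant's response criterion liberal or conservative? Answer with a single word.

z(H) = -0.542, z(FA) = 0.095
c = −½·(z(H) + z(FA)) = 0.2235
c > 0 → conservative criterion (biased toward responding “no”).

conservative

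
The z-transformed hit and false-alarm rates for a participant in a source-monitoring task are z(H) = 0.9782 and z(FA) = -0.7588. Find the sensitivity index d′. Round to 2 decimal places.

d′ = 1.74

d' = z(H) − z(FA) = 0.9782 − (-0.7588) = 1.7370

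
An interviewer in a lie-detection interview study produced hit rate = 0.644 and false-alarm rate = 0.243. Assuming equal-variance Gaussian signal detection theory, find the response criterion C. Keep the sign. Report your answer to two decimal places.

z(0.644) = 0.3692, z(0.243) = -0.6967
c = −½·[z(H) + z(FA)] = −0.5 × (0.3692 + (-0.6967)) = 0.16375

C = 0.16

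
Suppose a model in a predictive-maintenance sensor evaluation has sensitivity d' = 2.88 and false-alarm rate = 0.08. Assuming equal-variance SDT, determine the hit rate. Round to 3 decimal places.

hit rate = 0.930

z(false-alarm rate) = z(0.08) = -1.4051
z(H) = z(FA) + d' = -1.4051 + 2.88 = 1.4749
hit rate = Φ(1.4749) = 0.9299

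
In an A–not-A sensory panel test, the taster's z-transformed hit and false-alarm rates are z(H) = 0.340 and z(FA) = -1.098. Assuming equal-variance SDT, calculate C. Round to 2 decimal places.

c = −½·[z(H) + z(FA)] = −½·(0.340 + (-1.098)) = 0.379

C = 0.38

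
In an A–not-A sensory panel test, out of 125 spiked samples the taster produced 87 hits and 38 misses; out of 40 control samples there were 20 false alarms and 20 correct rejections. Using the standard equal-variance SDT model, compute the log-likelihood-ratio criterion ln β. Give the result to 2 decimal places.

H = 87/125 = 0.6960
FA = 20/40 = 0.5000
z(H) = z(0.6960) = 0.513
z(FA) = z(0.5000) = 0.000
ln β = −½·[z(H)² − z(FA)²] = −0.5 × (0.263 − 0.000) = -0.1315

ln β = -0.13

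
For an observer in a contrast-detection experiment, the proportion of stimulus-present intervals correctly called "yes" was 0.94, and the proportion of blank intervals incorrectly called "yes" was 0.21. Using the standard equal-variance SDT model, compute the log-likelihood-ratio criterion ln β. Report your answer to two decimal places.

ln β = -0.88

Φ⁻¹(0.94) = 1.555, Φ⁻¹(0.21) = -0.806
ln β = −½·[z(H)² − z(FA)²] = −0.5 × (2.418 − 0.650) = -0.884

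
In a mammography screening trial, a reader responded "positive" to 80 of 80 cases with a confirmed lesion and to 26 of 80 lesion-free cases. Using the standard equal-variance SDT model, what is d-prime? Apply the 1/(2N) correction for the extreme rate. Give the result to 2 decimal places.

The hit rate is 80/80 = 1, so apply the 1/(2N) correction: H → 1 − 1/(2·80) = 0.99375.
z(H) = z(0.99375) = 2.498
z(FA) = z(0.32500) = -0.454
d' = 2.498 − (-0.454) = 2.952

d-prime = 2.95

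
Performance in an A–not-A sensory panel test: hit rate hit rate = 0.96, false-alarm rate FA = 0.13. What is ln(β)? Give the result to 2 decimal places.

Φ⁻¹(H) = 1.751
Φ⁻¹(FA) = -1.126
ln β = −½·[z(H)² − z(FA)²] = −0.5 × (3.066 − 1.268) = -0.899

ln β = -0.90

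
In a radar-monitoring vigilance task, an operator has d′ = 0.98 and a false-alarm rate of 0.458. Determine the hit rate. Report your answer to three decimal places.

hit rate = 0.809

z(false-alarm rate) = z(0.458) = -0.1055
z(H) = z(FA) + d' = -0.1055 + 0.98 = 0.8745
hit rate = Φ(0.8745) = 0.8091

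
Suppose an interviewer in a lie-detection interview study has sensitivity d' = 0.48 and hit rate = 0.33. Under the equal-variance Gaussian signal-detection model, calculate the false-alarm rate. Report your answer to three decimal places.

z(hit rate) = z(0.33) = -0.4399
z(FA) = z(H) − d' = -0.4399 − 0.48 = -0.9199
false-alarm rate = Φ(-0.9199) = 0.1788

false-alarm rate = 0.179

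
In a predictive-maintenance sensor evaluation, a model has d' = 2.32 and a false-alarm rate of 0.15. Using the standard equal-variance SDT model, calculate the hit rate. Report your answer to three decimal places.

z(false-alarm rate) = z(0.15) = -1.0364
z(H) = z(FA) + d' = -1.0364 + 2.32 = 1.2836
hit rate = Φ(1.2836) = 0.9004

hit rate = 0.900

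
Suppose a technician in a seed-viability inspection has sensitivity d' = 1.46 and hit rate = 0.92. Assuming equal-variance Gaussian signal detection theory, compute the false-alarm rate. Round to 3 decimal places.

z(hit rate) = z(0.92) = 1.4051
z(FA) = z(H) − d' = 1.4051 − 1.46 = -0.0549
false-alarm rate = Φ(-0.0549) = 0.4781

false-alarm rate = 0.478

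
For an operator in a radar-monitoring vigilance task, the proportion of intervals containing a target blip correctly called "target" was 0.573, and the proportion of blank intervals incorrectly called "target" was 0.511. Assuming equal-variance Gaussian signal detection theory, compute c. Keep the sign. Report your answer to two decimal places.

z(H) = z(0.573) = 0.1840
z(FA) = z(0.511) = 0.0276
c = −½·[z(H) + z(FA)] = −0.5 × (0.1840 + 0.0276) = -0.1058

c = -0.11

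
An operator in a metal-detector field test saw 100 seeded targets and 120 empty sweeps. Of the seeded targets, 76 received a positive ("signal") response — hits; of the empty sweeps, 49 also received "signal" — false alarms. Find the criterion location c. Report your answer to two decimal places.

H = 76/100 = 0.7600
FA = 49/120 = 0.4083
z(H) = 0.706
z(FA) = -0.232
c = −½·[z(H) + z(FA)] = −0.5 × (0.706 + (-0.232)) = -0.237
c < 0: the operator has a liberal response bias.

c = -0.24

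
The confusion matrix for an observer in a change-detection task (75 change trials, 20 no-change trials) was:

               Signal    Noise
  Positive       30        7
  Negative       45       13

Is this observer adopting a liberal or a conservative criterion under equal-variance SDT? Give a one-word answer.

conservative

z(H) = -0.253, z(FA) = -0.385
c = −½·(z(H) + z(FA)) = 0.319
c > 0 → conservative criterion (biased toward responding “no”).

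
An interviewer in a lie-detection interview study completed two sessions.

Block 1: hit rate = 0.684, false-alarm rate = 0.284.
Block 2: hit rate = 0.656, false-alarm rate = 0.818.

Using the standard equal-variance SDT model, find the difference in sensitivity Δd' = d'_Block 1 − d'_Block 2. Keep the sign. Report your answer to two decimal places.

Δd' = 1.56

Block 1: z(0.684) = 0.479, z(0.284) = -0.571, d' = 1.050
Block 2: z(0.656) = 0.402, z(0.818) = 0.908, d' = -0.506
Δd' = d'_Block 1 − d'_Block 2 = 1.050 − (-0.506) = 1.556
Block 1 has the higher sensitivity.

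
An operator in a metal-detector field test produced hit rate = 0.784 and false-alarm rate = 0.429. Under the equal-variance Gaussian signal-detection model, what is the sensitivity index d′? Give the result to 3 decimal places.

d′ = 0.965

z(H) = 0.7858
z(FA) = -0.1789
d' = z(H) − z(FA) = 0.7858 − (-0.1789) = 0.9647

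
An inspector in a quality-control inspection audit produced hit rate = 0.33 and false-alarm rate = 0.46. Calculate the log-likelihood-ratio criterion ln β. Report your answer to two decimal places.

z(H) = z(0.33) = -0.440
z(FA) = z(0.46) = -0.100
ln β = −½·[z(H)² − z(FA)²] = −0.5 × (0.194 − 0.010) = -0.092

ln β = -0.09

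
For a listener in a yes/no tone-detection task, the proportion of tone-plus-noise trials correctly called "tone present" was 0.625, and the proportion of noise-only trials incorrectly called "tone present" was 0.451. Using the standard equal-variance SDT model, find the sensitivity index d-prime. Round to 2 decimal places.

d-prime = 0.44

z(H) = z(0.625) = 0.3186
z(FA) = z(0.451) = -0.1231
d' = z(H) − z(FA) = 0.3186 − (-0.1231) = 0.4417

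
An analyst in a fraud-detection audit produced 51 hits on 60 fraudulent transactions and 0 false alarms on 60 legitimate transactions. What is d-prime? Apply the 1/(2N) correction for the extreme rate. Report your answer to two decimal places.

The false-alarm rate is 0/60 = 0, so apply the 1/(2N) correction: FA → 1/(2·60) = 0.00833.
z(H) = z(0.85000) = 1.036
z(FA) = z(0.00833) = -2.394
d' = 1.036 − (-2.394) = 3.430

d-prime = 3.43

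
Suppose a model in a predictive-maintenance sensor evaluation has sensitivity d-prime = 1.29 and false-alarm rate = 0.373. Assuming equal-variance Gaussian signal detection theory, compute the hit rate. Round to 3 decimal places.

hit rate = 0.833

z(false-alarm rate) = z(0.373) = -0.3239
z(H) = z(FA) + d' = -0.3239 + 1.29 = 0.9661
hit rate = Φ(0.9661) = 0.8330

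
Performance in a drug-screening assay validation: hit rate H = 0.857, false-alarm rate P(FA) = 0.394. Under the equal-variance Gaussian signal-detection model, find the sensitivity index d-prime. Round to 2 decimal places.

d-prime = 1.34

z(H) = z(0.857) = 1.067
z(FA) = z(0.394) = -0.269
d' = z(H) − z(FA) = 1.067 − (-0.269) = 1.336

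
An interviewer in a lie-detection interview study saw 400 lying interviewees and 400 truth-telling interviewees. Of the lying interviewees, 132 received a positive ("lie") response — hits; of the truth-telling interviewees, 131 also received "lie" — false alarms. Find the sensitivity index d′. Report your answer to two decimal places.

d′ = 0.01

H = 132/400 = 0.3300
FA = 131/400 = 0.3275
z(0.3300) = -0.4399, z(0.3275) = -0.4468
d' = z(H) − z(FA) = -0.4399 − (-0.4468) = 0.0069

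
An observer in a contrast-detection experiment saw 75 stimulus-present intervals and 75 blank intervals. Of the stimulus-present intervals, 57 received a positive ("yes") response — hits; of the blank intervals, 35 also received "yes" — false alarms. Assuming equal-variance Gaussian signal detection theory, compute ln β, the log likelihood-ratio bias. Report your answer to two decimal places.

ln β = -0.25

H = 57/75 = 0.7600
FA = 35/75 = 0.4667
z(H) = z(0.7600) = 0.706
z(FA) = z(0.4667) = -0.084
ln β = −½·[z(H)² − z(FA)²] = −0.5 × (0.498 − 0.007) = -0.2455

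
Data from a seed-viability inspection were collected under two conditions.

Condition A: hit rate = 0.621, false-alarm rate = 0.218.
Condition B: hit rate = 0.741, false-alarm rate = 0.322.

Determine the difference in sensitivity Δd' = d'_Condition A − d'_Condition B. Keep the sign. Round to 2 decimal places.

Δd' = -0.02

Condition A: z(0.621) = 0.308, z(0.218) = -0.779, d' = 1.087
Condition B: z(0.741) = 0.646, z(0.322) = -0.462, d' = 1.108
Δd' = d'_Condition A − d'_Condition B = 1.087 − 1.108 = -0.021
Condition B has the higher sensitivity.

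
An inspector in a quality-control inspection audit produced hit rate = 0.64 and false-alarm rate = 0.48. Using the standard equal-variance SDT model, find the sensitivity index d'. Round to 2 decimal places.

z(0.64) = 0.3585, z(0.48) = -0.0502
d' = z(H) − z(FA) = 0.3585 − (-0.0502) = 0.4087

d' = 0.41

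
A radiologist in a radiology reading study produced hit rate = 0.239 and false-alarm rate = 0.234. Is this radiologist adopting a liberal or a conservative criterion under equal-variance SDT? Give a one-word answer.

conservative

z(H) = -0.710, z(FA) = -0.726
c = −½·(z(H) + z(FA)) = 0.718
c > 0 → conservative criterion (biased toward responding “no”).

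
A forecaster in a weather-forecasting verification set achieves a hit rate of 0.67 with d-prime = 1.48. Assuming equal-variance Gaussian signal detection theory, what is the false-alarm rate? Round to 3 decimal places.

z(hit rate) = z(0.67) = 0.4399
z(FA) = z(H) − d' = 0.4399 − 1.48 = -1.0401
false-alarm rate = Φ(-1.0401) = 0.1491

false-alarm rate = 0.149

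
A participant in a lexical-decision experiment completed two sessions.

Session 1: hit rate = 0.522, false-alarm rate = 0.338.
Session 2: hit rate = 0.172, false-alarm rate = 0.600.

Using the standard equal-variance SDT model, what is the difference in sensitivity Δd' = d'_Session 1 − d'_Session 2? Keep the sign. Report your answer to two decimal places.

Session 1: z(0.522) = 0.055, z(0.338) = -0.418, d' = 0.473
Session 2: z(0.172) = -0.946, z(0.600) = 0.253, d' = -1.199
Δd' = d'_Session 1 − d'_Session 2 = 0.473 − (-1.199) = 1.672
Session 1 has the higher sensitivity.

Δd' = 1.67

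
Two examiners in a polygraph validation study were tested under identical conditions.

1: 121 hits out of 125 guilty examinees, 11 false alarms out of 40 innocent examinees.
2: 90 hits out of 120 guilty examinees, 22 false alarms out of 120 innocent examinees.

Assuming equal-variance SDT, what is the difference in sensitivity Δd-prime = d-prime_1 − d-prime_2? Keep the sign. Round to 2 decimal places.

1: z(0.9680) = 1.852, z(0.2750) = -0.598, d' = 2.450
2: z(0.7500) = 0.674, z(0.1833) = -0.903, d' = 1.577
Δd' = d'_1 − d'_2 = 2.450 − 1.577 = 0.873
1 has the higher sensitivity.

Δd-prime = 0.87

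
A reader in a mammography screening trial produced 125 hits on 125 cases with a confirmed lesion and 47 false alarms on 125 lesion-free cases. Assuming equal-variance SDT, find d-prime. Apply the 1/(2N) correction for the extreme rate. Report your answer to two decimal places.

The hit rate is 125/125 = 1, so apply the 1/(2N) correction: H → 1 − 1/(2·125) = 0.99600.
z(H) = z(0.99600) = 2.652
z(FA) = z(0.37600) = -0.316
d' = 2.652 − (-0.316) = 2.968

d-prime = 2.97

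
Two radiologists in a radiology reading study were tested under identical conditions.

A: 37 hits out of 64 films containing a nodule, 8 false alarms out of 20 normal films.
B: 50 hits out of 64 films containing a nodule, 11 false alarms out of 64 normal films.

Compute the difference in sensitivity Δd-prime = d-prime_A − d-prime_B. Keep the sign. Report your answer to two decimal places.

Δd-prime = -1.27

A: z(0.5781) = 0.197, z(0.4000) = -0.253, d' = 0.450
B: z(0.7812) = 0.776, z(0.1719) = -0.947, d' = 1.723
Δd' = d'_A − d'_B = 0.450 − 1.723 = -1.273
B has the higher sensitivity.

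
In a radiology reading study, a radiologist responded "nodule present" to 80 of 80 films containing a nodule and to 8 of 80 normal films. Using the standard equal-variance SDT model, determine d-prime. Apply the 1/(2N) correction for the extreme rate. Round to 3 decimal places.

d-prime = 3.779

The hit rate is 80/80 = 1, so apply the 1/(2N) correction: H → 1 − 1/(2·80) = 0.99375.
z(H) = z(0.99375) = 2.4977
z(FA) = z(0.10000) = -1.2816
d' = 2.4977 − (-1.2816) = 3.7793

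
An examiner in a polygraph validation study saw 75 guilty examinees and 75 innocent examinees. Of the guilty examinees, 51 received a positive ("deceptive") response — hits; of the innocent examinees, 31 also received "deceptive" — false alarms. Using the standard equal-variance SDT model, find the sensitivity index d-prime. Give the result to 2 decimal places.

H = 51/75 = 0.6800
FA = 31/75 = 0.4133
z(0.6800) = 0.468, z(0.4133) = -0.219
d' = z(H) − z(FA) = 0.468 − (-0.219) = 0.687

d-prime = 0.69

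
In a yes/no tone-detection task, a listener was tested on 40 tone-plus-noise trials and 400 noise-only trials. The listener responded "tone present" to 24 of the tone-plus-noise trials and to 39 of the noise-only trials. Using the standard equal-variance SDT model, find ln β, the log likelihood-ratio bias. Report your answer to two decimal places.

ln β = 0.81

H = 24/40 = 0.6000
FA = 39/400 = 0.0975
Φ⁻¹(0.6000) = 0.253, Φ⁻¹(0.0975) = -1.296
ln β = −½·[z(H)² − z(FA)²] = −0.5 × (0.064 − 1.680) = 0.808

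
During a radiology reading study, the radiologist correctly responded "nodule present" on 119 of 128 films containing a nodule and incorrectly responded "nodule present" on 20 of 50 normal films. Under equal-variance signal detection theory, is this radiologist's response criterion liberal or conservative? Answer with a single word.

z(H) = 1.473, z(FA) = -0.253
c = −½·(z(H) + z(FA)) = -0.610
c < 0 → liberal criterion (biased toward responding “yes”).

liberal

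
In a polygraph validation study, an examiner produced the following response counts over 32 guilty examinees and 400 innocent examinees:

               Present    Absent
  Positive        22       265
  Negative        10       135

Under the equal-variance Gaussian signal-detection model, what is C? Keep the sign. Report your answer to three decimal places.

H = 22/32 = 0.6875
FA = 265/400 = 0.6625
z(H) = z(0.6875) = 0.4888
z(FA) = z(0.6625) = 0.4193
c = −½·[z(H) + z(FA)] = −0.5 × (0.4888 + 0.4193) = -0.45405
c < 0: the examiner has a liberal response bias.

C = -0.454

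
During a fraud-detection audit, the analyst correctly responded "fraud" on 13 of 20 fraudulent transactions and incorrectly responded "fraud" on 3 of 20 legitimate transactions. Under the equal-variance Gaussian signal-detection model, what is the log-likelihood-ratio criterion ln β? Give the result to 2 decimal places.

ln β = 0.46

H = 13/20 = 0.6500
FA = 3/20 = 0.1500
Φ⁻¹(0.6500) = 0.385, Φ⁻¹(0.1500) = -1.036
ln β = −½·[z(H)² − z(FA)²] = −0.5 × (0.148 − 1.073) = 0.4625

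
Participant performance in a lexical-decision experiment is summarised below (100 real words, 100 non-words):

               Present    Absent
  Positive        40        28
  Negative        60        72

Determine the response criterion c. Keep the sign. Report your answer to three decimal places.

H = 40/100 = 0.4000
FA = 28/100 = 0.2800
Φ⁻¹(H) = Φ⁻¹(0.4000) = -0.2533
Φ⁻¹(FA) = Φ⁻¹(0.2800) = -0.5828
c = −½·[z(H) + z(FA)] = −0.5 × (-0.2533 + (-0.5828)) = 0.41805
c > 0: the participant has a conservative response bias.

c = 0.418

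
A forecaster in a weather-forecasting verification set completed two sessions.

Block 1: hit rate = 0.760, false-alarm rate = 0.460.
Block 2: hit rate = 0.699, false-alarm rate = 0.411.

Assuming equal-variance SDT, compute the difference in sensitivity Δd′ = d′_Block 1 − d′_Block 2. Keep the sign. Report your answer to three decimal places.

Δd′ = 0.060

Block 1: z(0.760) = 0.7063, z(0.460) = -0.1004, d' = 0.8067
Block 2: z(0.699) = 0.5215, z(0.411) = -0.2250, d' = 0.7465
Δd' = d'_Block 1 − d'_Block 2 = 0.8067 − 0.7465 = 0.0602
Block 1 has the higher sensitivity.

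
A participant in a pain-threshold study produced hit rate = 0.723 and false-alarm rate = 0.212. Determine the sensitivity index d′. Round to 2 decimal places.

d′ = 1.39

Φ⁻¹(H) = Φ⁻¹(0.723) = 0.5918
Φ⁻¹(FA) = Φ⁻¹(0.212) = -0.7995
d' = z(H) − z(FA) = 0.5918 − (-0.7995) = 1.3913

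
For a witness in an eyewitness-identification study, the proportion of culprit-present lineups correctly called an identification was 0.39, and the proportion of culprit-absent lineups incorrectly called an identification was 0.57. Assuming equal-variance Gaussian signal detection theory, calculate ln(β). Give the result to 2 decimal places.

z(H) = -0.279
z(FA) = 0.176
ln β = −½·[z(H)² − z(FA)²] = −0.5 × (0.078 − 0.031) = -0.0235

ln β = -0.02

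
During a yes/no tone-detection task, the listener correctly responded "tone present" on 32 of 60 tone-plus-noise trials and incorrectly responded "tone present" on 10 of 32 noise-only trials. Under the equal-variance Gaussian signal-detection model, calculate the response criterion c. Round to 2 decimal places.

c = 0.20

H = 32/60 = 0.5333
FA = 10/32 = 0.3125
Φ⁻¹(0.5333) = 0.0836, Φ⁻¹(0.3125) = -0.4888
c = −½·[z(H) + z(FA)] = −0.5 × (0.0836 + (-0.4888)) = 0.2026
c > 0: the listener has a conservative response bias.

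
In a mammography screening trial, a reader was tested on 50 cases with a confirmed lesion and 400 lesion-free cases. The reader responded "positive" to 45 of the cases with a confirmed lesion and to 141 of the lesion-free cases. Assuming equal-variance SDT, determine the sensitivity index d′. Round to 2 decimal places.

H = 45/50 = 0.9000
FA = 141/400 = 0.3525
z(H) = z(0.9000) = 1.2816
z(FA) = z(0.3525) = -0.3786
d' = z(H) − z(FA) = 1.2816 − (-0.3786) = 1.6602

d′ = 1.66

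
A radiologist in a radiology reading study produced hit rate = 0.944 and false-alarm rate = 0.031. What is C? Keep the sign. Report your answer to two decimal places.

C = 0.14

z(H) = 1.589
z(FA) = -1.866
c = −½·[z(H) + z(FA)] = −0.5 × (1.589 + (-1.866)) = 0.1385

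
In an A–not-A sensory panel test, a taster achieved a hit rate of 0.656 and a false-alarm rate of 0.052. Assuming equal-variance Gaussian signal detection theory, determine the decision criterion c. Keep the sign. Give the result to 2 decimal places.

c = 0.61

Φ⁻¹(H) = Φ⁻¹(0.656) = 0.4016
Φ⁻¹(FA) = Φ⁻¹(0.052) = -1.6258
c = −½·[z(H) + z(FA)] = −0.5 × (0.4016 + (-1.6258)) = 0.6121
c > 0: the taster has a conservative response bias.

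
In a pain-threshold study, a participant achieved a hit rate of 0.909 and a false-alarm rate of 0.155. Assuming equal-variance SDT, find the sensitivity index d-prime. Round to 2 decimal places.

z(H) = 1.3346
z(FA) = -1.0152
d' = z(H) − z(FA) = 1.3346 − (-1.0152) = 2.3498

d-prime = 2.35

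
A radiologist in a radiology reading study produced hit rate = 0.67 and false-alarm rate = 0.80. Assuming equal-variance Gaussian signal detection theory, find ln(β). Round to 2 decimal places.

ln β = 0.26

Φ⁻¹(0.67) = 0.440, Φ⁻¹(0.80) = 0.842
ln β = −½·[z(H)² − z(FA)²] = −0.5 × (0.194 − 0.709) = 0.2575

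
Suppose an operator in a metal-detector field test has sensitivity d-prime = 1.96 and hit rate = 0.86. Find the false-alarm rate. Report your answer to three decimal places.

z(hit rate) = z(0.86) = 1.0803
z(FA) = z(H) − d' = 1.0803 − 1.96 = -0.8797
false-alarm rate = Φ(-0.8797) = 0.1895

false-alarm rate = 0.190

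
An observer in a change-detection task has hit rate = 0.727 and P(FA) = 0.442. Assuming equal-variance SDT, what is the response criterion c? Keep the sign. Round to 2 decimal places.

z(H) = 0.6038
z(FA) = -0.1459
c = −½·[z(H) + z(FA)] = −0.5 × (0.6038 + (-0.1459)) = -0.22895

c = -0.23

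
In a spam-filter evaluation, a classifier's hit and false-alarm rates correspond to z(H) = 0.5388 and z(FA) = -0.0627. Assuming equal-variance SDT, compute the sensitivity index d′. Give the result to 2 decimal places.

d' = z(H) − z(FA) = 0.5388 − (-0.0627) = 0.6015

d′ = 0.60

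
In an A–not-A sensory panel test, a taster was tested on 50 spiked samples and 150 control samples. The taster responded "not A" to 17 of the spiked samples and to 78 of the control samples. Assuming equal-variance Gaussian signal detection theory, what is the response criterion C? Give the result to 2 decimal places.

C = 0.18

H = 17/50 = 0.3400
FA = 78/150 = 0.5200
z(H) = z(0.3400) = -0.412
z(FA) = z(0.5200) = 0.050
c = −½·[z(H) + z(FA)] = −0.5 × (-0.412 + 0.050) = 0.181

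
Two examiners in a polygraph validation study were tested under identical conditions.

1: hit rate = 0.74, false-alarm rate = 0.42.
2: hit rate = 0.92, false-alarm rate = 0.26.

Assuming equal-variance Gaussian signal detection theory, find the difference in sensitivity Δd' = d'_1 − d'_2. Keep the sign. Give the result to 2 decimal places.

1: z(0.74) = 0.643, z(0.42) = -0.202, d' = 0.845
2: z(0.92) = 1.405, z(0.26) = -0.643, d' = 2.048
Δd' = d'_1 − d'_2 = 0.845 − 2.048 = -1.203
2 has the higher sensitivity.

Δd' = -1.20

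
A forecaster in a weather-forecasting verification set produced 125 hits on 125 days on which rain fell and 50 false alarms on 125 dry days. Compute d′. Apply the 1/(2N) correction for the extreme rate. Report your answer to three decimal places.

The hit rate is 125/125 = 1, so apply the 1/(2N) correction: H → 1 − 1/(2·125) = 0.99600.
z(H) = z(0.99600) = 2.6521
z(FA) = z(0.40000) = -0.2533
d' = 2.6521 − (-0.2533) = 2.9054

d′ = 2.905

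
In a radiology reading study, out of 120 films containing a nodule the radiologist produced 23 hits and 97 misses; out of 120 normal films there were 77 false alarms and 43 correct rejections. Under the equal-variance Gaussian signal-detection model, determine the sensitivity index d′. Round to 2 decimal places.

H = 23/120 = 0.1917
FA = 77/120 = 0.6417
Φ⁻¹(H) = Φ⁻¹(0.1917) = -0.8716
Φ⁻¹(FA) = Φ⁻¹(0.6417) = 0.3630
d' = z(H) − z(FA) = -0.8716 − 0.3630 = -1.2346

d′ = -1.23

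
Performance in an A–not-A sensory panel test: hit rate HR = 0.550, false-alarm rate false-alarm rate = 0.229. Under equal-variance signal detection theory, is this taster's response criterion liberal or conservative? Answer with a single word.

conservative

z(H) = 0.126, z(FA) = -0.742
c = −½·(z(H) + z(FA)) = 0.308
c > 0 → conservative criterion (biased toward responding “no”).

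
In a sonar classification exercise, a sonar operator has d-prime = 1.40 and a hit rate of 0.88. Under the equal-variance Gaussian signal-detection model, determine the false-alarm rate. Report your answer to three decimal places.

z(hit rate) = z(0.88) = 1.1750
z(FA) = z(H) − d' = 1.1750 − 1.40 = -0.2250
false-alarm rate = Φ(-0.2250) = 0.4110

false-alarm rate = 0.411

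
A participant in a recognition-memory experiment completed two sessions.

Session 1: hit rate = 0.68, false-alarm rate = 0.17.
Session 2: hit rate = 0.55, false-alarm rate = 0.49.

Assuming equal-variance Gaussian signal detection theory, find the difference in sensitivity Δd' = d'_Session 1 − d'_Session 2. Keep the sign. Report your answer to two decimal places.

Δd' = 1.27

Session 1: z(0.68) = 0.468, z(0.17) = -0.954, d' = 1.422
Session 2: z(0.55) = 0.126, z(0.49) = -0.025, d' = 0.151
Δd' = d'_Session 1 − d'_Session 2 = 1.422 − 0.151 = 1.271
Session 1 has the higher sensitivity.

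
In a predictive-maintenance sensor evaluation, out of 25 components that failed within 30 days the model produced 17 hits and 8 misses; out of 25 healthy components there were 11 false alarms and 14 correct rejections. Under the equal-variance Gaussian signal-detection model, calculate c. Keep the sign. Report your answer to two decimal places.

c = -0.16

H = 17/25 = 0.6800
FA = 11/25 = 0.4400
Φ⁻¹(H) = 0.468
Φ⁻¹(FA) = -0.151
c = −½·[z(H) + z(FA)] = −0.5 × (0.468 + (-0.151)) = -0.1585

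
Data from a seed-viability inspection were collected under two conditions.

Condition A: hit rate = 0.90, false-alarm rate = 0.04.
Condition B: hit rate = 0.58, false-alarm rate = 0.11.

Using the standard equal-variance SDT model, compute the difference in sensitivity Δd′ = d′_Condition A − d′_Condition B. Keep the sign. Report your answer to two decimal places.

Condition A: z(0.90) = 1.282, z(0.04) = -1.751, d' = 3.033
Condition B: z(0.58) = 0.202, z(0.11) = -1.227, d' = 1.429
Δd' = d'_Condition A − d'_Condition B = 3.033 − 1.429 = 1.604
Condition A has the higher sensitivity.

Δd′ = 1.60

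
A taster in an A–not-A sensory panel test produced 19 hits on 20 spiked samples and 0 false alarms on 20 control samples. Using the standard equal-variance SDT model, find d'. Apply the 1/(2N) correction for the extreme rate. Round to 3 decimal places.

The false-alarm rate is 0/20 = 0, so apply the 1/(2N) correction: FA → 1/(2·20) = 0.02500.
z(H) = z(0.95000) = 1.6449
z(FA) = z(0.02500) = -1.9600
d' = 1.6449 − (-1.9600) = 3.6049

d' = 3.605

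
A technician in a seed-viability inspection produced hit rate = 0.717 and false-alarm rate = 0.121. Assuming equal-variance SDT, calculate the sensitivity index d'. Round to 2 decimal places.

d' = 1.74

z(H) = z(0.717) = 0.574
z(FA) = z(0.121) = -1.170
d' = z(H) − z(FA) = 0.574 − (-1.170) = 1.744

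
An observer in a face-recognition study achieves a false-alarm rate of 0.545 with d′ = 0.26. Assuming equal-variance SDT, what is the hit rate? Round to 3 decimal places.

z(false-alarm rate) = z(0.545) = 0.1130
z(H) = z(FA) + d' = 0.1130 + 0.26 = 0.3730
hit rate = Φ(0.3730) = 0.6454

hit rate = 0.645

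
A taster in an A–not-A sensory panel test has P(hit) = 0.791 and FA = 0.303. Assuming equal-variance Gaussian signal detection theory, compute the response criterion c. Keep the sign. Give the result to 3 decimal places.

c = -0.147

Φ⁻¹(0.791) = 0.8099, Φ⁻¹(0.303) = -0.5158
c = −½·[z(H) + z(FA)] = −0.5 × (0.8099 + (-0.5158)) = -0.14705
c < 0: the taster has a liberal response bias.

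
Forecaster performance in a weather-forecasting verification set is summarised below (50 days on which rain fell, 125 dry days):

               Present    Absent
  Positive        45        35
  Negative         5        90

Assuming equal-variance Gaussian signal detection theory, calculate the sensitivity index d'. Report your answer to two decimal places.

H = 45/50 = 0.9000
FA = 35/125 = 0.2800
z(H) = z(0.9000) = 1.2816
z(FA) = z(0.2800) = -0.5828
d' = z(H) − z(FA) = 1.2816 − (-0.5828) = 1.8644

d' = 1.86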